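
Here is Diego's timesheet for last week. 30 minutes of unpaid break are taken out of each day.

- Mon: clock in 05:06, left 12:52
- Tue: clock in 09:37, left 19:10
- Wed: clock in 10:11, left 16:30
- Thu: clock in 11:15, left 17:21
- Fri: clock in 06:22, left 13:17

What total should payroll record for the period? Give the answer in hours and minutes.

34 h 9 min

Mon: 05:06–12:52 = 7 h 46 min; less 30 min break → 7 h 16 min
Tue: 09:37–19:10 = 9 h 33 min; less 30 min break → 9 h 3 min
Wed: 10:11–16:30 = 6 h 19 min; less 30 min break → 5 h 49 min
Thu: 11:15–17:21 = 6 h 6 min; less 30 min break → 5 h 36 min
Fri: 06:22–13:17 = 6 h 55 min; less 30 min break → 6 h 25 min
Total: 7 h 16 min + 9 h 3 min + 5 h 49 min + 5 h 36 min + 6 h 25 min = 34 h 9 min.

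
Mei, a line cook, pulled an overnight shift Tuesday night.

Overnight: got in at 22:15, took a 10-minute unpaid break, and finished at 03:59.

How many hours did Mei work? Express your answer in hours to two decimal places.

5.57 hours

Overnight: 22:15 → midnight = 1 h 45 min; midnight → 03:59 = 3 h 59 min; span 5 h 44 min; less 10 min break → 5 h 34 min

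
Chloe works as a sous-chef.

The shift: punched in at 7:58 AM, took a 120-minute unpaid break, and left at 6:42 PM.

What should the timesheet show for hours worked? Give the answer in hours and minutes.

8 h 44 min

The shift: 7:58 AM–6:42 PM = 10 h 44 min; less 120 min break → 8 h 44 min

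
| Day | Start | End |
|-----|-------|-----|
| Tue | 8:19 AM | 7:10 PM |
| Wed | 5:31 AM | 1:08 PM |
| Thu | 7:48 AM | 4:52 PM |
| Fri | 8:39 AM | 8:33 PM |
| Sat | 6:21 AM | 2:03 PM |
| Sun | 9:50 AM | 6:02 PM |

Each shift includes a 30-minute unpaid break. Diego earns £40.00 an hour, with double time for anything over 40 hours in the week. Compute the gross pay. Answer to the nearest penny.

£2586.67

Tue: 8:19 AM–7:10 PM = 10 h 51 min; less 30 min break → 10 h 21 min
Wed: 5:31 AM–1:08 PM = 7 h 37 min; less 30 min break → 7 h 7 min
Thu: 7:48 AM–4:52 PM = 9 h 4 min; less 30 min break → 8 h 34 min
Fri: 8:39 AM–8:33 PM = 11 h 54 min; less 30 min break → 11 h 24 min
Sat: 6:21 AM–2:03 PM = 7 h 42 min; less 30 min break → 7 h 12 min
Sun: 9:50 AM–6:02 PM = 8 h 12 min; less 30 min break → 7 h 42 min
Total worked: 52 h 20 min = 3140 min.
Regular 40 h 0 min = 2400 min at £40.00/h; overtime 12 h 20 min = 740 min at £80.00/h.
Pay = (2400 × £40.00 + 740 × £80.00) ÷ 60 = £2586.67.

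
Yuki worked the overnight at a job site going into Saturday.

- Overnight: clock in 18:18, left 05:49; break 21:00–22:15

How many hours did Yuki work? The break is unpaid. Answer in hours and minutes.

10 h 16 min

Overnight: 18:18 → midnight = 5 h 42 min; midnight → 05:49 = 5 h 49 min; span 11 h 31 min; less 75 min break → 10 h 16 min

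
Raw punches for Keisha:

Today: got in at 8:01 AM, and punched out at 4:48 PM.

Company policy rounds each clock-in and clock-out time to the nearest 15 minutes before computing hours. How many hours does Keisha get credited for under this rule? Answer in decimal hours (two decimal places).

8.75 hours

Today: in 8:01 AM→8:00 AM, out 4:48 PM→4:45 PM; 8 h 45 min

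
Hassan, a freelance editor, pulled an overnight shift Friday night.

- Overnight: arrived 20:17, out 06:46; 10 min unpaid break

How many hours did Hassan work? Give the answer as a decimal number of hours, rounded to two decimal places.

10.32 hours

Overnight: 20:17 → midnight = 3 h 43 min; midnight → 06:46 = 6 h 46 min; span 10 h 29 min; less 10 min break → 10 h 19 min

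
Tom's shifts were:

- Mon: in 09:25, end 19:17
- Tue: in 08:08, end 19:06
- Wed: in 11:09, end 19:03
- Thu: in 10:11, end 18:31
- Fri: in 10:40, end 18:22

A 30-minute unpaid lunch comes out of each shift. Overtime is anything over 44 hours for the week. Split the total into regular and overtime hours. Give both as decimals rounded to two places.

Mon: 09:25–19:17 = 9 h 52 min; less 30 min break → 9 h 22 min
Tue: 08:08–19:06 = 10 h 58 min; less 30 min break → 10 h 28 min
Wed: 11:09–19:03 = 7 h 54 min; less 30 min break → 7 h 24 min
Thu: 10:11–18:31 = 8 h 20 min; less 30 min break → 7 h 50 min
Fri: 10:40–18:22 = 7 h 42 min; less 30 min break → 7 h 12 min
Total worked: 42 h 16 min = 42.27 h.
Threshold 44 h → overtime 0 h 0 min, regular 42 h 16 min.

Regular 42.27 hours, overtime 0.00 hours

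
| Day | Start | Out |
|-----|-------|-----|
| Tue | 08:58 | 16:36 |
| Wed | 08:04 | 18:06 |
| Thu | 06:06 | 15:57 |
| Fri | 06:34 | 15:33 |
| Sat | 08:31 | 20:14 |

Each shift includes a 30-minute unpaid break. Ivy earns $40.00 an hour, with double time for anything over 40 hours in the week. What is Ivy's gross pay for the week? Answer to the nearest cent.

$2057.33

Tue: 08:58–16:36 = 7 h 38 min; less 30 min break → 7 h 8 min
Wed: 08:04–18:06 = 10 h 2 min; less 30 min break → 9 h 32 min
Thu: 06:06–15:57 = 9 h 51 min; less 30 min break → 9 h 21 min
Fri: 06:34–15:33 = 8 h 59 min; less 30 min break → 8 h 29 min
Sat: 08:31–20:14 = 11 h 43 min; less 30 min break → 11 h 13 min
Total worked: 45 h 43 min = 2743 min.
Regular 40 h 0 min = 2400 min at $40.00/h; overtime 5 h 43 min = 343 min at $80.00/h.
Pay = (2400 × $40.00 + 343 × $80.00) ÷ 60 = $2057.33.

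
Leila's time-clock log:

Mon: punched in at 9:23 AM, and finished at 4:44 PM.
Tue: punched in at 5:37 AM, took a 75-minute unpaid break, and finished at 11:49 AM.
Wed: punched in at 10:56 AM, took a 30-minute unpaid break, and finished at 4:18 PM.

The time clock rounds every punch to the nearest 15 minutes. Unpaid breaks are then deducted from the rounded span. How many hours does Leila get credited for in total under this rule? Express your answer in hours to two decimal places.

Mon: in 9:23 AM→9:30 AM, out 4:44 PM→4:45 PM; 7 h 15 min
Tue: in 5:37 AM→5:30 AM, out 11:49 AM→11:45 AM; 6 h 15 min − 75 min = 5 h 0 min
Wed: in 10:56 AM→11:00 AM, out 4:18 PM→4:15 PM; 5 h 15 min − 30 min = 4 h 45 min
Total credited: 17 h 0 min.

17.00 hours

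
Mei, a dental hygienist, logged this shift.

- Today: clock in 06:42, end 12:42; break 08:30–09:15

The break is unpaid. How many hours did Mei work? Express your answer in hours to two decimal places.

Today: 06:42–12:42 = 6 h 0 min; less 45 min break → 5 h 15 min

5.25 hours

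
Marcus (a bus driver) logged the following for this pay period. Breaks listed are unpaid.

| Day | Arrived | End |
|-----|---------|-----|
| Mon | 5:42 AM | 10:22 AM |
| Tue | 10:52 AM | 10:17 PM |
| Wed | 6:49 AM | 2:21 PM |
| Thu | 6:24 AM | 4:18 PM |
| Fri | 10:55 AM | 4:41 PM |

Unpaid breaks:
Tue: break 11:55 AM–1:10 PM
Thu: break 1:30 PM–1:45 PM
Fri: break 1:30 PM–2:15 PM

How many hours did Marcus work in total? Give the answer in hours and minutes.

37 h 2 min

Mon: 5:42 AM–10:22 AM = 4 h 40 min
Tue: 10:52 AM–10:17 PM = 11 h 25 min; less 75 min break → 10 h 10 min
Wed: 6:49 AM–2:21 PM = 7 h 32 min
Thu: 6:24 AM–4:18 PM = 9 h 54 min; less 15 min break → 9 h 39 min
Fri: 10:55 AM–4:41 PM = 5 h 46 min; less 45 min break → 5 h 1 min
Total: 4 h 40 min + 10 h 10 min + 7 h 32 min + 9 h 39 min + 5 h 1 min = 37 h 2 min.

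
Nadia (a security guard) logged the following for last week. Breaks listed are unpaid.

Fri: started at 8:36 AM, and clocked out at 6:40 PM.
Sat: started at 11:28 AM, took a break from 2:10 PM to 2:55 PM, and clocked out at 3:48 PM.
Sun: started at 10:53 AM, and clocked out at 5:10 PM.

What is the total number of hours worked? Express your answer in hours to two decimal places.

19.93 hours

Fri: 8:36 AM–6:40 PM = 10 h 4 min
Sat: 11:28 AM–3:48 PM = 4 h 20 min; less 45 min break → 3 h 35 min
Sun: 10:53 AM–5:10 PM = 6 h 17 min
Total: 10 h 4 min + 3 h 35 min + 6 h 17 min = 19 h 56 min.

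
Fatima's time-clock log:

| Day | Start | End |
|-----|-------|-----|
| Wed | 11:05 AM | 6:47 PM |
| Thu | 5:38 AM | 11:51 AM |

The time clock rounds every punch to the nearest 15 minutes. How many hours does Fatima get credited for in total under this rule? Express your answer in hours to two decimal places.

13.75 hours

Wed: in 11:05 AM→11:00 AM, out 6:47 PM→6:45 PM; 7 h 45 min
Thu: in 5:38 AM→5:45 AM, out 11:51 AM→11:45 AM; 6 h 0 min
Total credited: 13 h 45 min.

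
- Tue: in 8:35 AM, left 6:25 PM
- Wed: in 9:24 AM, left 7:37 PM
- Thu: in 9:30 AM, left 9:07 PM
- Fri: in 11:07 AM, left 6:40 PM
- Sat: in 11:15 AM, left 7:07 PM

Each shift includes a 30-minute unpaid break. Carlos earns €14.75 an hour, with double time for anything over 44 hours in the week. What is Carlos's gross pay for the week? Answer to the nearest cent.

Tue: 8:35 AM–6:25 PM = 9 h 50 min; less 30 min break → 9 h 20 min
Wed: 9:24 AM–7:37 PM = 10 h 13 min; less 30 min break → 9 h 43 min
Thu: 9:30 AM–9:07 PM = 11 h 37 min; less 30 min break → 11 h 7 min
Fri: 11:07 AM–6:40 PM = 7 h 33 min; less 30 min break → 7 h 3 min
Sat: 11:15 AM–7:07 PM = 7 h 52 min; less 30 min break → 7 h 22 min
Total worked: 44 h 35 min = 2675 min.
Regular 44 h 0 min = 2640 min at €14.75/h; overtime 0 h 35 min = 35 min at €29.50/h.
Pay = (2640 × €14.75 + 35 × €29.50) ÷ 60 = €666.21.

€666.21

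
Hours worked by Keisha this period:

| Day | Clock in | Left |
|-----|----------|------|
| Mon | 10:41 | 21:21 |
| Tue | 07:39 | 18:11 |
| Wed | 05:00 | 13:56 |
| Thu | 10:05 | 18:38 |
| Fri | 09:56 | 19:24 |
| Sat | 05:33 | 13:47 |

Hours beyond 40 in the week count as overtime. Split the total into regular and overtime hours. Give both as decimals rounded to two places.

Regular 40.00 hours, overtime 16.38 hours

Mon: 10:41–21:21 = 10 h 40 min
Tue: 07:39–18:11 = 10 h 32 min
Wed: 05:00–13:56 = 8 h 56 min
Thu: 10:05–18:38 = 8 h 33 min
Fri: 09:56–19:24 = 9 h 28 min
Sat: 05:33–13:47 = 8 h 14 min
Total worked: 56 h 23 min = 56.38 h.
Threshold 40 h → overtime 16 h 23 min, regular 40 h 0 min.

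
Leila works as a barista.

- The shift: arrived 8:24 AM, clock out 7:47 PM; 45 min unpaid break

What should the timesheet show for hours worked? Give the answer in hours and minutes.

10 h 38 min

The shift: 8:24 AM–7:47 PM = 11 h 23 min; less 45 min break → 10 h 38 min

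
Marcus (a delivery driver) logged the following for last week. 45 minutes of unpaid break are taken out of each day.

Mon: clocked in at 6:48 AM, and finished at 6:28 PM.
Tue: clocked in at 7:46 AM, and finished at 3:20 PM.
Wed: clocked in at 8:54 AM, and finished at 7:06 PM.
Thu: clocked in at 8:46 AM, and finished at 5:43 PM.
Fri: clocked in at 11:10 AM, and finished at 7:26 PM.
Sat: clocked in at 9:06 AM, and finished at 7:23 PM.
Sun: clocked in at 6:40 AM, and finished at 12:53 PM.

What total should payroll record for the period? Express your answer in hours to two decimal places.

Mon: 6:48 AM–6:28 PM = 11 h 40 min; less 45 min break → 10 h 55 min
Tue: 7:46 AM–3:20 PM = 7 h 34 min; less 45 min break → 6 h 49 min
Wed: 8:54 AM–7:06 PM = 10 h 12 min; less 45 min break → 9 h 27 min
Thu: 8:46 AM–5:43 PM = 8 h 57 min; less 45 min break → 8 h 12 min
Fri: 11:10 AM–7:26 PM = 8 h 16 min; less 45 min break → 7 h 31 min
Sat: 9:06 AM–7:23 PM = 10 h 17 min; less 45 min break → 9 h 32 min
Sun: 6:40 AM–12:53 PM = 6 h 13 min; less 45 min break → 5 h 28 min
Total: 10 h 55 min + 6 h 49 min + 9 h 27 min + 8 h 12 min + 7 h 31 min + 9 h 32 min + 5 h 28 min = 57 h 54 min.

57.90 hours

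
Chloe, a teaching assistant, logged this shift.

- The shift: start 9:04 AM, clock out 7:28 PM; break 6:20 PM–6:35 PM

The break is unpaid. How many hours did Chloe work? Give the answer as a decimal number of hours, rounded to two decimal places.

The shift: 9:04 AM–7:28 PM = 10 h 24 min; less 15 min break → 10 h 9 min

10.15 hours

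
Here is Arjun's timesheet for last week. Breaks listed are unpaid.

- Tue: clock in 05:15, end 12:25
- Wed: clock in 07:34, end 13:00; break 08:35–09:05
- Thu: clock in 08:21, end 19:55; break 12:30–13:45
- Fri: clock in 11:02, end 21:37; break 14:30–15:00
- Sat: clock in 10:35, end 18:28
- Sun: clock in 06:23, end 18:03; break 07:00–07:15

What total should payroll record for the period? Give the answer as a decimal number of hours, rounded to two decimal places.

Tue: 05:15–12:25 = 7 h 10 min
Wed: 07:34–13:00 = 5 h 26 min; less 30 min break → 4 h 56 min
Thu: 08:21–19:55 = 11 h 34 min; less 75 min break → 10 h 19 min
Fri: 11:02–21:37 = 10 h 35 min; less 30 min break → 10 h 5 min
Sat: 10:35–18:28 = 7 h 53 min
Sun: 06:23–18:03 = 11 h 40 min; less 15 min break → 11 h 25 min
Total: 7 h 10 min + 4 h 56 min + 10 h 19 min + 10 h 5 min + 7 h 53 min + 11 h 25 min = 51 h 48 min.

51.80 hours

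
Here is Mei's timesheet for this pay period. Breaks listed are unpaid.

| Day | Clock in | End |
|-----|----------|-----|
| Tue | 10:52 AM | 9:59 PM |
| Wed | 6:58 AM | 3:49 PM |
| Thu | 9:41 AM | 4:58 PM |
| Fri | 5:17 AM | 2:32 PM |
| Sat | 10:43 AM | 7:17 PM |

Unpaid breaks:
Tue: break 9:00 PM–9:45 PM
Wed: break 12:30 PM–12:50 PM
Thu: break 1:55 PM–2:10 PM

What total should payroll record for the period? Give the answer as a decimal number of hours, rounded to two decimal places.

Tue: 10:52 AM–9:59 PM = 11 h 7 min; less 45 min break → 10 h 22 min
Wed: 6:58 AM–3:49 PM = 8 h 51 min; less 20 min break → 8 h 31 min
Thu: 9:41 AM–4:58 PM = 7 h 17 min; less 15 min break → 7 h 2 min
Fri: 5:17 AM–2:32 PM = 9 h 15 min
Sat: 10:43 AM–7:17 PM = 8 h 34 min
Total: 10 h 22 min + 8 h 31 min + 7 h 2 min + 9 h 15 min + 8 h 34 min = 43 h 44 min.

43.73 hours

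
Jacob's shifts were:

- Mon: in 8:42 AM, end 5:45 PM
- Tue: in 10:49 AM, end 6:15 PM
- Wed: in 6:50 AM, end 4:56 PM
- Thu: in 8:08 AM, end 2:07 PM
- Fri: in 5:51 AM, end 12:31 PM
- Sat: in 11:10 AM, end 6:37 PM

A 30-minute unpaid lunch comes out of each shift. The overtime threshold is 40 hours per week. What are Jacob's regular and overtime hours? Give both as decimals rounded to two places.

Regular 40.00 hours, overtime 3.68 hours

Mon: 8:42 AM–5:45 PM = 9 h 3 min; less 30 min break → 8 h 33 min
Tue: 10:49 AM–6:15 PM = 7 h 26 min; less 30 min break → 6 h 56 min
Wed: 6:50 AM–4:56 PM = 10 h 6 min; less 30 min break → 9 h 36 min
Thu: 8:08 AM–2:07 PM = 5 h 59 min; less 30 min break → 5 h 29 min
Fri: 5:51 AM–12:31 PM = 6 h 40 min; less 30 min break → 6 h 10 min
Sat: 11:10 AM–6:37 PM = 7 h 27 min; less 30 min break → 6 h 57 min
Total worked: 43 h 41 min = 43.68 h.
Threshold 40 h → overtime 3 h 41 min, regular 40 h 0 min.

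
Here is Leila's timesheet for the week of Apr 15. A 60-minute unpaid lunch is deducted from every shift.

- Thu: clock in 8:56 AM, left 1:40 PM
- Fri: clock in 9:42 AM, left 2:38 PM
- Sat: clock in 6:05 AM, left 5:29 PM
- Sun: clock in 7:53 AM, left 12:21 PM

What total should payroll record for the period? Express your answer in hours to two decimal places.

Thu: 8:56 AM–1:40 PM = 4 h 44 min; less 60 min break → 3 h 44 min
Fri: 9:42 AM–2:38 PM = 4 h 56 min; less 60 min break → 3 h 56 min
Sat: 6:05 AM–5:29 PM = 11 h 24 min; less 60 min break → 10 h 24 min
Sun: 7:53 AM–12:21 PM = 4 h 28 min; less 60 min break → 3 h 28 min
Total: 3 h 44 min + 3 h 56 min + 10 h 24 min + 3 h 28 min = 21 h 32 min.

21.53 hours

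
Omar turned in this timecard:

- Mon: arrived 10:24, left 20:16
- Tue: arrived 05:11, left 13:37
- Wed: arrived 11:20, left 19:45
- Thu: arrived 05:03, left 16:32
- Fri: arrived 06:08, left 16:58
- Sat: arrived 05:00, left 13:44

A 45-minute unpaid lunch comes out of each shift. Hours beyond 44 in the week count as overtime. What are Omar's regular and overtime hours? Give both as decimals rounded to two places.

Mon: 10:24–20:16 = 9 h 52 min; less 45 min break → 9 h 7 min
Tue: 05:11–13:37 = 8 h 26 min; less 45 min break → 7 h 41 min
Wed: 11:20–19:45 = 8 h 25 min; less 45 min break → 7 h 40 min
Thu: 05:03–16:32 = 11 h 29 min; less 45 min break → 10 h 44 min
Fri: 06:08–16:58 = 10 h 50 min; less 45 min break → 10 h 5 min
Sat: 05:00–13:44 = 8 h 44 min; less 45 min break → 7 h 59 min
Total worked: 53 h 16 min = 53.27 h.
Threshold 44 h → overtime 9 h 16 min, regular 44 h 0 min.

Regular 44.00 hours, overtime 9.27 hours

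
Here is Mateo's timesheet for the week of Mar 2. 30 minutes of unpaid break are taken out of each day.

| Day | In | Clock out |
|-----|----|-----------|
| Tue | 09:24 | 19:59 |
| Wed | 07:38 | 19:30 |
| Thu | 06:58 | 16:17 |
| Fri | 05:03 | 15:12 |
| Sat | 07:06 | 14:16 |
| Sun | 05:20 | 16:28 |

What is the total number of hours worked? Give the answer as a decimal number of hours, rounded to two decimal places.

Tue: 09:24–19:59 = 10 h 35 min; less 30 min break → 10 h 5 min
Wed: 07:38–19:30 = 11 h 52 min; less 30 min break → 11 h 22 min
Thu: 06:58–16:17 = 9 h 19 min; less 30 min break → 8 h 49 min
Fri: 05:03–15:12 = 10 h 9 min; less 30 min break → 9 h 39 min
Sat: 07:06–14:16 = 7 h 10 min; less 30 min break → 6 h 40 min
Sun: 05:20–16:28 = 11 h 8 min; less 30 min break → 10 h 38 min
Total: 10 h 5 min + 11 h 22 min + 8 h 49 min + 9 h 39 min + 6 h 40 min + 10 h 38 min = 57 h 13 min.

57.22 hours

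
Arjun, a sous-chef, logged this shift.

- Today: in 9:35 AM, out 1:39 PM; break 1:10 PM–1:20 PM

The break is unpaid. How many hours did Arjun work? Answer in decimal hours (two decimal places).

3.90 hours

Today: 9:35 AM–1:39 PM = 4 h 4 min; less 10 min break → 3 h 54 min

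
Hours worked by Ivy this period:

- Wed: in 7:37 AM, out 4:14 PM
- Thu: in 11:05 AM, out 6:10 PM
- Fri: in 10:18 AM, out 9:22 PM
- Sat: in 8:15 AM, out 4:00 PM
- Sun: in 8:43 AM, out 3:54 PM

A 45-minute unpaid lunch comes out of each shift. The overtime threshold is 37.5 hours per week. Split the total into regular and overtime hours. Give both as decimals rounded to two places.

Wed: 7:37 AM–4:14 PM = 8 h 37 min; less 45 min break → 7 h 52 min
Thu: 11:05 AM–6:10 PM = 7 h 5 min; less 45 min break → 6 h 20 min
Fri: 10:18 AM–9:22 PM = 11 h 4 min; less 45 min break → 10 h 19 min
Sat: 8:15 AM–4:00 PM = 7 h 45 min; less 45 min break → 7 h 0 min
Sun: 8:43 AM–3:54 PM = 7 h 11 min; less 45 min break → 6 h 26 min
Total worked: 37 h 57 min = 37.95 h.
Threshold 37.5 h → overtime 0 h 27 min, regular 37 h 30 min.

Regular 37.50 hours, overtime 0.45 hours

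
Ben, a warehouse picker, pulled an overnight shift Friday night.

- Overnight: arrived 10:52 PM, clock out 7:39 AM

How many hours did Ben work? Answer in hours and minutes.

Overnight: 10:52 PM → midnight = 1 h 8 min; midnight → 7:39 AM = 7 h 39 min; span 8 h 47 min

8 h 47 min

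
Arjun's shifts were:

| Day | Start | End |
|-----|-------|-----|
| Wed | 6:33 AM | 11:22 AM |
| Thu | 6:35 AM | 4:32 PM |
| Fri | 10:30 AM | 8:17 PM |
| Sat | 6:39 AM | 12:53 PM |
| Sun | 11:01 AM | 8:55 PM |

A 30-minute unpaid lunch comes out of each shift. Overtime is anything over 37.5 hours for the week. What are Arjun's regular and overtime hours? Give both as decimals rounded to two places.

Regular 37.50 hours, overtime 0.68 hours

Wed: 6:33 AM–11:22 AM = 4 h 49 min; less 30 min break → 4 h 19 min
Thu: 6:35 AM–4:32 PM = 9 h 57 min; less 30 min break → 9 h 27 min
Fri: 10:30 AM–8:17 PM = 9 h 47 min; less 30 min break → 9 h 17 min
Sat: 6:39 AM–12:53 PM = 6 h 14 min; less 30 min break → 5 h 44 min
Sun: 11:01 AM–8:55 PM = 9 h 54 min; less 30 min break → 9 h 24 min
Total worked: 38 h 11 min = 38.18 h.
Threshold 37.5 h → overtime 0 h 41 min, regular 37 h 30 min.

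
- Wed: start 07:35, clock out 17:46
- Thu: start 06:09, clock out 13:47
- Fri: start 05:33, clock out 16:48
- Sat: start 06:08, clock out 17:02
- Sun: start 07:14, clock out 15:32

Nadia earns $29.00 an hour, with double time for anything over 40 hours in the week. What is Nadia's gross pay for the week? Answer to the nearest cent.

Wed: 07:35–17:46 = 10 h 11 min
Thu: 06:09–13:47 = 7 h 38 min
Fri: 05:33–16:48 = 11 h 15 min
Sat: 06:08–17:02 = 10 h 54 min
Sun: 07:14–15:32 = 8 h 18 min
Total worked: 48 h 16 min = 2896 min.
Regular 40 h 0 min = 2400 min at $29.00/h; overtime 8 h 16 min = 496 min at $58.00/h.
Pay = (2400 × $29.00 + 496 × $58.00) ÷ 60 = $1639.47.

$1639.47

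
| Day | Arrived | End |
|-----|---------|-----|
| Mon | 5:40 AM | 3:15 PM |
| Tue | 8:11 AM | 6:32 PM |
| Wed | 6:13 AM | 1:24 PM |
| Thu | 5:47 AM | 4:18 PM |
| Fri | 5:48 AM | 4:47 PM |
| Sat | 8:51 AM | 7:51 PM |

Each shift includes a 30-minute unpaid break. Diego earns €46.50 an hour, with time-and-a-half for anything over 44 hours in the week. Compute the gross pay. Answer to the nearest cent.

Mon: 5:40 AM–3:15 PM = 9 h 35 min; less 30 min break → 9 h 5 min
Tue: 8:11 AM–6:32 PM = 10 h 21 min; less 30 min break → 9 h 51 min
Wed: 6:13 AM–1:24 PM = 7 h 11 min; less 30 min break → 6 h 41 min
Thu: 5:47 AM–4:18 PM = 10 h 31 min; less 30 min break → 10 h 1 min
Fri: 5:48 AM–4:47 PM = 10 h 59 min; less 30 min break → 10 h 29 min
Sat: 8:51 AM–7:51 PM = 11 h 0 min; less 30 min break → 10 h 30 min
Total worked: 56 h 37 min = 3397 min.
Regular 44 h 0 min = 2640 min at €46.50/h; overtime 12 h 37 min = 757 min at €69.75/h.
Pay = (2640 × €46.50 + 757 × €69.75) ÷ 60 = €2926.01.

€2926.01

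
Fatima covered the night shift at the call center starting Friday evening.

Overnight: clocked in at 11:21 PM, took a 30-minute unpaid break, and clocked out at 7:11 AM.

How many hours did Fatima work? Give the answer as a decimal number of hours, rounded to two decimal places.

7.33 hours

Overnight: 11:21 PM → midnight = 0 h 39 min; midnight → 7:11 AM = 7 h 11 min; span 7 h 50 min; less 30 min break → 7 h 20 min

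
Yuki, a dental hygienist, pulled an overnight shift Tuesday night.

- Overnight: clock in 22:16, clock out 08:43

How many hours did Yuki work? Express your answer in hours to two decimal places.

10.45 hours

Overnight: 22:16 → midnight = 1 h 44 min; midnight → 08:43 = 8 h 43 min; span 10 h 27 min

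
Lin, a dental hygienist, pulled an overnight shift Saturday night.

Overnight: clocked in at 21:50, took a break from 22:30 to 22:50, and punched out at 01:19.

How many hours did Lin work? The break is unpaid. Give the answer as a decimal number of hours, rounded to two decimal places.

Overnight: 21:50 → midnight = 2 h 10 min; midnight → 01:19 = 1 h 19 min; span 3 h 29 min; less 20 min break → 3 h 9 min

3.15 hours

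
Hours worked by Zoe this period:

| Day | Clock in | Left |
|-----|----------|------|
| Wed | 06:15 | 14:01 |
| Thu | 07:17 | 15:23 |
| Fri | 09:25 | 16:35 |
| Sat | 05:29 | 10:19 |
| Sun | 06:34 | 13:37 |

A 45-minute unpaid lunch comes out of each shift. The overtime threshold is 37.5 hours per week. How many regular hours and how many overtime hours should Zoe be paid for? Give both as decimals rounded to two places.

Regular 31.17 hours, overtime 0.00 hours

Wed: 06:15–14:01 = 7 h 46 min; less 45 min break → 7 h 1 min
Thu: 07:17–15:23 = 8 h 6 min; less 45 min break → 7 h 21 min
Fri: 09:25–16:35 = 7 h 10 min; less 45 min break → 6 h 25 min
Sat: 05:29–10:19 = 4 h 50 min; less 45 min break → 4 h 5 min
Sun: 06:34–13:37 = 7 h 3 min; less 45 min break → 6 h 18 min
Total worked: 31 h 10 min = 31.17 h.
Threshold 37.5 h → overtime 0 h 0 min, regular 31 h 10 min.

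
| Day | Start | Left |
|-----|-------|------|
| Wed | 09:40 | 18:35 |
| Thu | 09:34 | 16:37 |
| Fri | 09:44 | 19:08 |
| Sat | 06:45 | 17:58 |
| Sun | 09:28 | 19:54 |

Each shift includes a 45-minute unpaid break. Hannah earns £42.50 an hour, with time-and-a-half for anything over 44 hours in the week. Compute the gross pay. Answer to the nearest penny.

Wed: 09:40–18:35 = 8 h 55 min; less 45 min break → 8 h 10 min
Thu: 09:34–16:37 = 7 h 3 min; less 45 min break → 6 h 18 min
Fri: 09:44–19:08 = 9 h 24 min; less 45 min break → 8 h 39 min
Sat: 06:45–17:58 = 11 h 13 min; less 45 min break → 10 h 28 min
Sun: 09:28–19:54 = 10 h 26 min; less 45 min break → 9 h 41 min
Total worked: 43 h 16 min = 2596 min.
Regular 43 h 16 min = 2596 min at £42.50/h; overtime 0 h 0 min = 0 min at £63.75/h.
Pay = (2596 × £42.50 + 0 × £63.75) ÷ 60 = £1838.83.

£1838.83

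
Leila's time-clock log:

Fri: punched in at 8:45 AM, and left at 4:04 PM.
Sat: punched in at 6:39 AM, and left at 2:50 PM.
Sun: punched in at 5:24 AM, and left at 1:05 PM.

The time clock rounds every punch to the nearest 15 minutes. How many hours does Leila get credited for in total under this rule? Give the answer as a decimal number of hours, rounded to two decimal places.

Fri: in 8:45 AM→8:45 AM, out 4:04 PM→4:00 PM; 7 h 15 min
Sat: in 6:39 AM→6:45 AM, out 2:50 PM→2:45 PM; 8 h 0 min
Sun: in 5:24 AM→5:30 AM, out 1:05 PM→1:00 PM; 7 h 30 min
Total credited: 22 h 45 min.

22.75 hours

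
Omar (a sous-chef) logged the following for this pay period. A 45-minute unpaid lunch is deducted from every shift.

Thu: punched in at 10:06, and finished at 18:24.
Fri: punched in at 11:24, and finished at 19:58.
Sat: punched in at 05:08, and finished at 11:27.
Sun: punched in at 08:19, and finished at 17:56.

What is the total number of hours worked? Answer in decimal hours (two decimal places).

29.80 hours

Thu: 10:06–18:24 = 8 h 18 min; less 45 min break → 7 h 33 min
Fri: 11:24–19:58 = 8 h 34 min; less 45 min break → 7 h 49 min
Sat: 05:08–11:27 = 6 h 19 min; less 45 min break → 5 h 34 min
Sun: 08:19–17:56 = 9 h 37 min; less 45 min break → 8 h 52 min
Total: 7 h 33 min + 7 h 49 min + 5 h 34 min + 8 h 52 min = 29 h 48 min.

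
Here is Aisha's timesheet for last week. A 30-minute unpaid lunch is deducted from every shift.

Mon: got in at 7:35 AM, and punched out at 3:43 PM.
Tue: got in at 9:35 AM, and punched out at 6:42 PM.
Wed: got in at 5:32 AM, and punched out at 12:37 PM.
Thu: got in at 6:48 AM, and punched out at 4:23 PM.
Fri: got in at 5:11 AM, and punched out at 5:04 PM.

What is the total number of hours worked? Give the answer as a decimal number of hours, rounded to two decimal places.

Mon: 7:35 AM–3:43 PM = 8 h 8 min; less 30 min break → 7 h 38 min
Tue: 9:35 AM–6:42 PM = 9 h 7 min; less 30 min break → 8 h 37 min
Wed: 5:32 AM–12:37 PM = 7 h 5 min; less 30 min break → 6 h 35 min
Thu: 6:48 AM–4:23 PM = 9 h 35 min; less 30 min break → 9 h 5 min
Fri: 5:11 AM–5:04 PM = 11 h 53 min; less 30 min break → 11 h 23 min
Total: 7 h 38 min + 8 h 37 min + 6 h 35 min + 9 h 5 min + 11 h 23 min = 43 h 18 min.

43.30 hours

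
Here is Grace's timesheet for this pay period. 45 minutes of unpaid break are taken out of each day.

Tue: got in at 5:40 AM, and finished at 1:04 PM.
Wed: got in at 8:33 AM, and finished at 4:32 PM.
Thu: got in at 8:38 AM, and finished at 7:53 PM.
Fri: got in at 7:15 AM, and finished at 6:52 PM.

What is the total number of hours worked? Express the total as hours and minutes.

35 h 15 min

Tue: 5:40 AM–1:04 PM = 7 h 24 min; less 45 min break → 6 h 39 min
Wed: 8:33 AM–4:32 PM = 7 h 59 min; less 45 min break → 7 h 14 min
Thu: 8:38 AM–7:53 PM = 11 h 15 min; less 45 min break → 10 h 30 min
Fri: 7:15 AM–6:52 PM = 11 h 37 min; less 45 min break → 10 h 52 min
Total: 6 h 39 min + 7 h 14 min + 10 h 30 min + 10 h 52 min = 35 h 15 min.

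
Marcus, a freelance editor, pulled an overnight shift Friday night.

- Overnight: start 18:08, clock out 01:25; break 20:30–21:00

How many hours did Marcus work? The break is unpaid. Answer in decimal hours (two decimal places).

6.78 hours

Overnight: 18:08 → midnight = 5 h 52 min; midnight → 01:25 = 1 h 25 min; span 7 h 17 min; less 30 min break → 6 h 47 min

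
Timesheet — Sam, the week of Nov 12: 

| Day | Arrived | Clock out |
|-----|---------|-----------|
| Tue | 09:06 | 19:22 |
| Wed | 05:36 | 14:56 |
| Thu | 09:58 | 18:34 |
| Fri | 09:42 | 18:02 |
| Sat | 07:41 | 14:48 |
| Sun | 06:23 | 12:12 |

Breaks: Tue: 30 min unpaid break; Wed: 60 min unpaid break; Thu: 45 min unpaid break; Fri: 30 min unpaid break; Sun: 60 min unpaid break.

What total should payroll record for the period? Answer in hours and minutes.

45 h 43 min

Tue: 09:06–19:22 = 10 h 16 min; less 30 min break → 9 h 46 min
Wed: 05:36–14:56 = 9 h 20 min; less 60 min break → 8 h 20 min
Thu: 09:58–18:34 = 8 h 36 min; less 45 min break → 7 h 51 min
Fri: 09:42–18:02 = 8 h 20 min; less 30 min break → 7 h 50 min
Sat: 07:41–14:48 = 7 h 7 min
Sun: 06:23–12:12 = 5 h 49 min; less 60 min break → 4 h 49 min
Total: 9 h 46 min + 8 h 20 min + 7 h 51 min + 7 h 50 min + 7 h 7 min + 4 h 49 min = 45 h 43 min.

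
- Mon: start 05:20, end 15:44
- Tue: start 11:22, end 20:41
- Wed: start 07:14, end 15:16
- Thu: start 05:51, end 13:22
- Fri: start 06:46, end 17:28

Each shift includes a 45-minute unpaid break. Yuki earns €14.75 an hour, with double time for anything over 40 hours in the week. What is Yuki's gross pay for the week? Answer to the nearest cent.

Mon: 05:20–15:44 = 10 h 24 min; less 45 min break → 9 h 39 min
Tue: 11:22–20:41 = 9 h 19 min; less 45 min break → 8 h 34 min
Wed: 07:14–15:16 = 8 h 2 min; less 45 min break → 7 h 17 min
Thu: 05:51–13:22 = 7 h 31 min; less 45 min break → 6 h 46 min
Fri: 06:46–17:28 = 10 h 42 min; less 45 min break → 9 h 57 min
Total worked: 42 h 13 min = 2533 min.
Regular 40 h 0 min = 2400 min at €14.75/h; overtime 2 h 13 min = 133 min at €29.50/h.
Pay = (2400 × €14.75 + 133 × €29.50) ÷ 60 = €655.39.

€655.39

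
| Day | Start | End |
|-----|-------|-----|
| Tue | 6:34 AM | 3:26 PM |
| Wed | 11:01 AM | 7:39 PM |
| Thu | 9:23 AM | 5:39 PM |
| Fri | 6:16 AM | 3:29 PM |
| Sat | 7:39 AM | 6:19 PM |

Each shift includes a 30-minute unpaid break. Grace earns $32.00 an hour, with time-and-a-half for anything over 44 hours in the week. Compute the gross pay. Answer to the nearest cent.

$1380.80

Tue: 6:34 AM–3:26 PM = 8 h 52 min; less 30 min break → 8 h 22 min
Wed: 11:01 AM–7:39 PM = 8 h 38 min; less 30 min break → 8 h 8 min
Thu: 9:23 AM–5:39 PM = 8 h 16 min; less 30 min break → 7 h 46 min
Fri: 6:16 AM–3:29 PM = 9 h 13 min; less 30 min break → 8 h 43 min
Sat: 7:39 AM–6:19 PM = 10 h 40 min; less 30 min break → 10 h 10 min
Total worked: 43 h 9 min = 2589 min.
Regular 43 h 9 min = 2589 min at $32.00/h; overtime 0 h 0 min = 0 min at $48.00/h.
Pay = (2589 × $32.00 + 0 × $48.00) ÷ 60 = $1380.80.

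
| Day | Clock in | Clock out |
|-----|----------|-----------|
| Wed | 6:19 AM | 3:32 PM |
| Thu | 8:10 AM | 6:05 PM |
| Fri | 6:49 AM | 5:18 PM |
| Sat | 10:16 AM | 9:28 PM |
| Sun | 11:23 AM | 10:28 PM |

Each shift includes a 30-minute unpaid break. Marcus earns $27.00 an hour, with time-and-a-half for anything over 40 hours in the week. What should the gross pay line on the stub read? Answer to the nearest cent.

Wed: 6:19 AM–3:32 PM = 9 h 13 min; less 30 min break → 8 h 43 min
Thu: 8:10 AM–6:05 PM = 9 h 55 min; less 30 min break → 9 h 25 min
Fri: 6:49 AM–5:18 PM = 10 h 29 min; less 30 min break → 9 h 59 min
Sat: 10:16 AM–9:28 PM = 11 h 12 min; less 30 min break → 10 h 42 min
Sun: 11:23 AM–10:28 PM = 11 h 5 min; less 30 min break → 10 h 35 min
Total worked: 49 h 24 min = 2964 min.
Regular 40 h 0 min = 2400 min at $27.00/h; overtime 9 h 24 min = 564 min at $40.50/h.
Pay = (2400 × $27.00 + 564 × $40.50) ÷ 60 = $1460.70.

$1460.70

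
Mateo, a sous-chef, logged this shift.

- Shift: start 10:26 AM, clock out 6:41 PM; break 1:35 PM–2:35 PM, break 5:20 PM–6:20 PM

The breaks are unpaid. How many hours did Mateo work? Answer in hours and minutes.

Shift: 10:26 AM–6:41 PM = 8 h 15 min; less 120 min break → 6 h 15 min

6 h 15 min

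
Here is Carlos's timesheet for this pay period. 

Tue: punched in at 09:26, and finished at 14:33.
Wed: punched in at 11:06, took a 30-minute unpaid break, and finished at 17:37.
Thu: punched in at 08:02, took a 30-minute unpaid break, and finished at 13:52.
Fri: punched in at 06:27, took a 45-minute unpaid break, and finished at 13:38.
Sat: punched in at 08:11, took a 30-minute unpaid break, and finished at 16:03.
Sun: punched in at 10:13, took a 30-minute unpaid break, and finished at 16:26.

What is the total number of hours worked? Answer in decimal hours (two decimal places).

35.98 hours

Tue: 09:26–14:33 = 5 h 7 min
Wed: 11:06–17:37 = 6 h 31 min; less 30 min break → 6 h 1 min
Thu: 08:02–13:52 = 5 h 50 min; less 30 min break → 5 h 20 min
Fri: 06:27–13:38 = 7 h 11 min; less 45 min break → 6 h 26 min
Sat: 08:11–16:03 = 7 h 52 min; less 30 min break → 7 h 22 min
Sun: 10:13–16:26 = 6 h 13 min; less 30 min break → 5 h 43 min
Total: 5 h 7 min + 6 h 1 min + 5 h 20 min + 6 h 26 min + 7 h 22 min + 5 h 43 min = 35 h 59 min.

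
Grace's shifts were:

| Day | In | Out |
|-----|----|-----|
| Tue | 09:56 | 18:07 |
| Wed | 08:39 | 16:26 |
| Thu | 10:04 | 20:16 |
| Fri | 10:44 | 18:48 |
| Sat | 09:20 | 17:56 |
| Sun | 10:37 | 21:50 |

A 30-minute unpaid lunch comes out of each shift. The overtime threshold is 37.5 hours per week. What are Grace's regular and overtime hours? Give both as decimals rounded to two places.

Regular 37.50 hours, overtime 13.55 hours

Tue: 09:56–18:07 = 8 h 11 min; less 30 min break → 7 h 41 min
Wed: 08:39–16:26 = 7 h 47 min; less 30 min break → 7 h 17 min
Thu: 10:04–20:16 = 10 h 12 min; less 30 min break → 9 h 42 min
Fri: 10:44–18:48 = 8 h 4 min; less 30 min break → 7 h 34 min
Sat: 09:20–17:56 = 8 h 36 min; less 30 min break → 8 h 6 min
Sun: 10:37–21:50 = 11 h 13 min; less 30 min break → 10 h 43 min
Total worked: 51 h 3 min = 51.05 h.
Threshold 37.5 h → overtime 13 h 33 min, regular 37 h 30 min.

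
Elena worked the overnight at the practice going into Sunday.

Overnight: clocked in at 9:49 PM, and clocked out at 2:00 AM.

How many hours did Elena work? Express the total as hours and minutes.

4 h 11 min

Overnight: 9:49 PM → midnight = 2 h 11 min; midnight → 2:00 AM = 2 h 0 min; span 4 h 11 min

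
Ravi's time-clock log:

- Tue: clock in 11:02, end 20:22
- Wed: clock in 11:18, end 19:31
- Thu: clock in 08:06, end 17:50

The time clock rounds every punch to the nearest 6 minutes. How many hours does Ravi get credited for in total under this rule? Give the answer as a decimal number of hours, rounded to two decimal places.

27.30 hours

Tue: in 11:02→11:00, out 20:22→20:24; 9 h 24 min
Wed: in 11:18→11:18, out 19:31→19:30; 8 h 12 min
Thu: in 08:06→08:06, out 17:50→17:48; 9 h 42 min
Total credited: 27 h 18 min.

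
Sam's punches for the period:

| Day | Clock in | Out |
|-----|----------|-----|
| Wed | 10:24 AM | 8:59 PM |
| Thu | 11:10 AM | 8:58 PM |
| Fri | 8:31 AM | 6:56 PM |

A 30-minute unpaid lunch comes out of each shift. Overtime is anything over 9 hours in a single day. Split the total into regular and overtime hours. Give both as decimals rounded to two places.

Regular 27.00 hours, overtime 2.30 hours

Wed: 10:24 AM–8:59 PM = 10 h 35 min; less 30 min break → 10 h 5 min
Thu: 11:10 AM–8:58 PM = 9 h 48 min; less 30 min break → 9 h 18 min
Fri: 8:31 AM–6:56 PM = 10 h 25 min; less 30 min break → 9 h 55 min
Wed reg 9 h 0 min / OT 1 h 5 min; Thu reg 9 h 0 min / OT 0 h 18 min; Fri reg 9 h 0 min / OT 0 h 55 min.
Totals: regular 27 h 0 min, overtime 2 h 18 min.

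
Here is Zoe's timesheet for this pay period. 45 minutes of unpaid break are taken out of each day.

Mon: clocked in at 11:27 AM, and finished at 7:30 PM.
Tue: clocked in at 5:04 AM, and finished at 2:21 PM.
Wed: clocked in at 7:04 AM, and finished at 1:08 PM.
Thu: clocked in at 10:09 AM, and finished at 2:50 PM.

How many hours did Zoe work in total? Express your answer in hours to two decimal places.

25.08 hours

Mon: 11:27 AM–7:30 PM = 8 h 3 min; less 45 min break → 7 h 18 min
Tue: 5:04 AM–2:21 PM = 9 h 17 min; less 45 min break → 8 h 32 min
Wed: 7:04 AM–1:08 PM = 6 h 4 min; less 45 min break → 5 h 19 min
Thu: 10:09 AM–2:50 PM = 4 h 41 min; less 45 min break → 3 h 56 min
Total: 7 h 18 min + 8 h 32 min + 5 h 19 min + 3 h 56 min = 25 h 5 min.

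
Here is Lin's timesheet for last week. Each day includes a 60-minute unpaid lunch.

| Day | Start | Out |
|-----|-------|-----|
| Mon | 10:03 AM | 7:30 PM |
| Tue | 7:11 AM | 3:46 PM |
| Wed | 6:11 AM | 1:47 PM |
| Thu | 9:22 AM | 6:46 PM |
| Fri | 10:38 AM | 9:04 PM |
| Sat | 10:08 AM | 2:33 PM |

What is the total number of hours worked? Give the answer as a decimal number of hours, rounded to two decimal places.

43.88 hours

Mon: 10:03 AM–7:30 PM = 9 h 27 min; less 60 min break → 8 h 27 min
Tue: 7:11 AM–3:46 PM = 8 h 35 min; less 60 min break → 7 h 35 min
Wed: 6:11 AM–1:47 PM = 7 h 36 min; less 60 min break → 6 h 36 min
Thu: 9:22 AM–6:46 PM = 9 h 24 min; less 60 min break → 8 h 24 min
Fri: 10:38 AM–9:04 PM = 10 h 26 min; less 60 min break → 9 h 26 min
Sat: 10:08 AM–2:33 PM = 4 h 25 min; less 60 min break → 3 h 25 min
Total: 8 h 27 min + 7 h 35 min + 6 h 36 min + 8 h 24 min + 9 h 26 min + 3 h 25 min = 43 h 53 min.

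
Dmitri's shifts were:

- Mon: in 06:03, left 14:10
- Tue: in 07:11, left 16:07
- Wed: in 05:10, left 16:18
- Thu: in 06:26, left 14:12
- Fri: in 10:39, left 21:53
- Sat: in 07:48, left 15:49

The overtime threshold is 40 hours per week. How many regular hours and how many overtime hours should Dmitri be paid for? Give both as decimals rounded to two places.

Regular 40.00 hours, overtime 15.20 hours

Mon: 06:03–14:10 = 8 h 7 min
Tue: 07:11–16:07 = 8 h 56 min
Wed: 05:10–16:18 = 11 h 8 min
Thu: 06:26–14:12 = 7 h 46 min
Fri: 10:39–21:53 = 11 h 14 min
Sat: 07:48–15:49 = 8 h 1 min
Total worked: 55 h 12 min = 55.20 h.
Threshold 40 h → overtime 15 h 12 min, regular 40 h 0 min.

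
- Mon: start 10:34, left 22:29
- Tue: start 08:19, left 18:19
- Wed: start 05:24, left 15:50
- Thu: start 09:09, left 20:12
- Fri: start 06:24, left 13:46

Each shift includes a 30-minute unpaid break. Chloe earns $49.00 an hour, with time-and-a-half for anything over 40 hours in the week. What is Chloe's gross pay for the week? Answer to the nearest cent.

Mon: 10:34–22:29 = 11 h 55 min; less 30 min break → 11 h 25 min
Tue: 08:19–18:19 = 10 h 0 min; less 30 min break → 9 h 30 min
Wed: 05:24–15:50 = 10 h 26 min; less 30 min break → 9 h 56 min
Thu: 09:09–20:12 = 11 h 3 min; less 30 min break → 10 h 33 min
Fri: 06:24–13:46 = 7 h 22 min; less 30 min break → 6 h 52 min
Total worked: 48 h 16 min = 2896 min.
Regular 40 h 0 min = 2400 min at $49.00/h; overtime 8 h 16 min = 496 min at $73.50/h.
Pay = (2400 × $49.00 + 496 × $73.50) ÷ 60 = $2567.60.

$2567.60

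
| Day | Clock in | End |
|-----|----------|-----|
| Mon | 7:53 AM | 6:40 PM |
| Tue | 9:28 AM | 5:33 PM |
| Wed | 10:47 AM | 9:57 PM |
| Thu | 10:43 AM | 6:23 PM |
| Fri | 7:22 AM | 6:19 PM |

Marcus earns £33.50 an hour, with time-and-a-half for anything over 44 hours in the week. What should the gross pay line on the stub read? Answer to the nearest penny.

£1707.66

Mon: 7:53 AM–6:40 PM = 10 h 47 min
Tue: 9:28 AM–5:33 PM = 8 h 5 min
Wed: 10:47 AM–9:57 PM = 11 h 10 min
Thu: 10:43 AM–6:23 PM = 7 h 40 min
Fri: 7:22 AM–6:19 PM = 10 h 57 min
Total worked: 48 h 39 min = 2919 min.
Regular 44 h 0 min = 2640 min at £33.50/h; overtime 4 h 39 min = 279 min at £50.25/h.
Pay = (2640 × £33.50 + 279 × £50.25) ÷ 60 = £1707.66.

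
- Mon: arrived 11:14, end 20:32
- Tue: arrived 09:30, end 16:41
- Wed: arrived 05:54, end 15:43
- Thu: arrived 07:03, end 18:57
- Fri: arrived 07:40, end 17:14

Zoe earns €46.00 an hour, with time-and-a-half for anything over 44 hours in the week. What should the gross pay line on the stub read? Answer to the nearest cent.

Mon: 11:14–20:32 = 9 h 18 min
Tue: 09:30–16:41 = 7 h 11 min
Wed: 05:54–15:43 = 9 h 49 min
Thu: 07:03–18:57 = 11 h 54 min
Fri: 07:40–17:14 = 9 h 34 min
Total worked: 47 h 46 min = 2866 min.
Regular 44 h 0 min = 2640 min at €46.00/h; overtime 3 h 46 min = 226 min at €69.00/h.
Pay = (2640 × €46.00 + 226 × €69.00) ÷ 60 = €2283.90.

€2283.90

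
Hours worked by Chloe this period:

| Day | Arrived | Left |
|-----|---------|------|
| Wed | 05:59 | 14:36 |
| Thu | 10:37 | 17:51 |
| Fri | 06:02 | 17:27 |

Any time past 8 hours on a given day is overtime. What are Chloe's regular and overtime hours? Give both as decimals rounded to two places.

Regular 23.23 hours, overtime 4.03 hours

Wed: 05:59–14:36 = 8 h 37 min
Thu: 10:37–17:51 = 7 h 14 min
Fri: 06:02–17:27 = 11 h 25 min
Wed reg 8 h 0 min / OT 0 h 37 min; Thu reg 7 h 14 min / OT 0 h 0 min; Fri reg 8 h 0 min / OT 3 h 25 min.
Totals: regular 23 h 14 min, overtime 4 h 2 min.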